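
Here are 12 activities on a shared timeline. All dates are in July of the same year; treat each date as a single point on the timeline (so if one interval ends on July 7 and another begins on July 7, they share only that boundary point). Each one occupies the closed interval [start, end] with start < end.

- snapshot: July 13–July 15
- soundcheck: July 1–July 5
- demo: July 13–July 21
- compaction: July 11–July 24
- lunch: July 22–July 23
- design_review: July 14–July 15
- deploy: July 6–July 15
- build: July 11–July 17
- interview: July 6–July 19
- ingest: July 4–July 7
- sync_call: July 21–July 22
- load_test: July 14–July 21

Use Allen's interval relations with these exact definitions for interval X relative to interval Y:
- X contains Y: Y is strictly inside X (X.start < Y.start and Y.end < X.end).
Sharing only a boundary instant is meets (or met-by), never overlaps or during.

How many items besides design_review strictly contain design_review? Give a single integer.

Target design_review = [July 14, July 15].
build [July 11, July 17] → contains → counts.
compaction [July 11, July 24] → contains → counts.
demo [July 13, July 21] → contains → counts.
deploy [July 6, July 15] → finished-by → no.
ingest [July 4, July 7] → before → no.
interview [July 6, July 19] → contains → counts.
load_test [July 14, July 21] → started-by → no.
lunch [July 22, July 23] → after → no.
snapshot [July 13, July 15] → finished-by → no.
soundcheck [July 1, July 5] → before → no.
sync_call [July 21, July 22] → after → no.
Total: 4.

4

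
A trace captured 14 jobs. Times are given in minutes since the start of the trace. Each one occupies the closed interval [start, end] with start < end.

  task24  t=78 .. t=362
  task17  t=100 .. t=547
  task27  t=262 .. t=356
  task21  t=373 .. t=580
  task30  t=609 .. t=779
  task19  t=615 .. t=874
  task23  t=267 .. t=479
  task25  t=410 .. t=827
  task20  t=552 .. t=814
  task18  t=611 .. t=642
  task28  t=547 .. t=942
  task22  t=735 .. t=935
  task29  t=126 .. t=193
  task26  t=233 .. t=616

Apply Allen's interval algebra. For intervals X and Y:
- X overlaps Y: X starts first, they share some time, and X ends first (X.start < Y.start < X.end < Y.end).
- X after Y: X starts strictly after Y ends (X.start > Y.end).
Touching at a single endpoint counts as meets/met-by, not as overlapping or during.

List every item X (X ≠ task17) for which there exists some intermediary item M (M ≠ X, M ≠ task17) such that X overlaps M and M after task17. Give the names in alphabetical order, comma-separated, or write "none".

Target task17 = [t=100, t=547].
Intermediaries M with M after task17: task18, task19, task20, task22, task30.
Via task18 — items with X overlaps task18: task26.
Via task19 — items with X overlaps task19: task18, task20, task25, task26, task30.
Via task20 — items with X overlaps task20: task21, task26.
Via task22 — items with X overlaps task22: task19, task20, task25, task30.
Via task30 — items with X overlaps task30: task26.
Union: task18, task19, task20, task21, task25, task26, task30.

task18, task19, task20, task21, task25, task26, task30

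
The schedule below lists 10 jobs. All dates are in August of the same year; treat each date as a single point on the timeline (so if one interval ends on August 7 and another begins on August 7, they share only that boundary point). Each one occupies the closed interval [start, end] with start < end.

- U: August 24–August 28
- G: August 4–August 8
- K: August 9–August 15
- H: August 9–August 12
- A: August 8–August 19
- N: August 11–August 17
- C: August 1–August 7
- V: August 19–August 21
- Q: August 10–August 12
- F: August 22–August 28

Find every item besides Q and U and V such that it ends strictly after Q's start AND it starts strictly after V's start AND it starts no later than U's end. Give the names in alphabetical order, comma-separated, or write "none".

F

Conditions: its end is strictly after Q's start (X.end > August 10) AND its start is strictly after V's start (X.start > August 19) AND its start is no later than U's end (X.start <= August 28).
A: end August 19 > August 10? ✓; start August 8 > August 19? ✗; start August 8 <= August 28? ✓ → no.
C: end August 7 > August 10? ✗; start August 1 > August 19? ✗; start August 1 <= August 28? ✓ → no.
F: end August 28 > August 10? ✓; start August 22 > August 19? ✓; start August 22 <= August 28? ✓ → yes.
G: end August 8 > August 10? ✗; start August 4 > August 19? ✗; start August 4 <= August 28? ✓ → no.
H: end August 12 > August 10? ✓; start August 9 > August 19? ✗; start August 9 <= August 28? ✓ → no.
K: end August 15 > August 10? ✓; start August 9 > August 19? ✗; start August 9 <= August 28? ✓ → no.
N: end August 17 > August 10? ✓; start August 11 > August 19? ✗; start August 11 <= August 28? ✓ → no.
Result: F.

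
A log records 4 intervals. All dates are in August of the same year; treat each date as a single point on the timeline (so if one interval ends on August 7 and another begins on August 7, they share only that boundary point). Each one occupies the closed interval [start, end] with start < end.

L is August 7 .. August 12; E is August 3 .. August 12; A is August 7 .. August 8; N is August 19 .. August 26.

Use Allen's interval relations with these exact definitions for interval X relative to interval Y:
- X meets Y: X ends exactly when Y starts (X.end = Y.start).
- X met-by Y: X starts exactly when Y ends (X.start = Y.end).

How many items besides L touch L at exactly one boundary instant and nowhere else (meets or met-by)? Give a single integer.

0

Target L = [August 7, August 12].
A [August 7, August 8] → starts → no.
E [August 3, August 12] → finished-by → no.
N [August 19, August 26] → after → no.
Total: 0.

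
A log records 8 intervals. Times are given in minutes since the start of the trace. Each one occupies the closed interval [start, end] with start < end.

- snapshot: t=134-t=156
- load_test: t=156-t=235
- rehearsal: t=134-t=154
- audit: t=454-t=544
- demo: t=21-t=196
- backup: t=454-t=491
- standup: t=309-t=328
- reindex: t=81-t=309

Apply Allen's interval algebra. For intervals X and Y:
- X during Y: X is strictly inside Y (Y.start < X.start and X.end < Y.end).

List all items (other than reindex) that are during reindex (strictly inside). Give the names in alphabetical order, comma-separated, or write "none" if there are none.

load_test, rehearsal, snapshot

Target reindex = [t=81, t=309].
audit [t=454, t=544] → after → no.
backup [t=454, t=491] → after → no.
demo [t=21, t=196] → overlaps → no.
load_test [t=156, t=235] → during → yes.
rehearsal [t=134, t=154] → during → yes.
snapshot [t=134, t=156] → during → yes.
standup [t=309, t=328] → met-by → no.
Result: load_test, rehearsal, snapshot.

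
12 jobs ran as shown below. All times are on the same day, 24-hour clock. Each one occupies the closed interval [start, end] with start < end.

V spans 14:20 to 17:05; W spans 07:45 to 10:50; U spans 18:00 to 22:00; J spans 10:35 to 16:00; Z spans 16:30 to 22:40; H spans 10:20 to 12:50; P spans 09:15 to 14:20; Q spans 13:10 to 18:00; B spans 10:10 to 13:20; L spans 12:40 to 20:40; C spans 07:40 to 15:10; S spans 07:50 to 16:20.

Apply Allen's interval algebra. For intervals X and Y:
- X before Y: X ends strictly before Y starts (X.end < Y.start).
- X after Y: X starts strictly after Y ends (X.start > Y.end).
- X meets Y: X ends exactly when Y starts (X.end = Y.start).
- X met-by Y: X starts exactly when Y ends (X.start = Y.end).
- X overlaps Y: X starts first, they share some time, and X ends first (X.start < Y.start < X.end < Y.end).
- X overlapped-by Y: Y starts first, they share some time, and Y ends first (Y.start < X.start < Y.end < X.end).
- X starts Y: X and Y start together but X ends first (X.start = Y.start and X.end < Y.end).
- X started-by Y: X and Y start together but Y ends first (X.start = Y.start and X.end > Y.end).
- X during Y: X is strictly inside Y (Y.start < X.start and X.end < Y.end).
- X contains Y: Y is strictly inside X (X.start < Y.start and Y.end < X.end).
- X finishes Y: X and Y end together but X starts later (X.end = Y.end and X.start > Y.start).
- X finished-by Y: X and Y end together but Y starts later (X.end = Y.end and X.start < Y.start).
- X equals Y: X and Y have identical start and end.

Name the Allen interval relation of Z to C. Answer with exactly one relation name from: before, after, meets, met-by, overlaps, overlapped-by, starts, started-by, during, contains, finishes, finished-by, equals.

after

Z = [16:30, 22:40]; C = [07:40, 15:10].
Compare endpoints: Z.start > C.start, Z.start > C.end, Z.end > C.start, Z.end > C.end.
That pattern is 'after'.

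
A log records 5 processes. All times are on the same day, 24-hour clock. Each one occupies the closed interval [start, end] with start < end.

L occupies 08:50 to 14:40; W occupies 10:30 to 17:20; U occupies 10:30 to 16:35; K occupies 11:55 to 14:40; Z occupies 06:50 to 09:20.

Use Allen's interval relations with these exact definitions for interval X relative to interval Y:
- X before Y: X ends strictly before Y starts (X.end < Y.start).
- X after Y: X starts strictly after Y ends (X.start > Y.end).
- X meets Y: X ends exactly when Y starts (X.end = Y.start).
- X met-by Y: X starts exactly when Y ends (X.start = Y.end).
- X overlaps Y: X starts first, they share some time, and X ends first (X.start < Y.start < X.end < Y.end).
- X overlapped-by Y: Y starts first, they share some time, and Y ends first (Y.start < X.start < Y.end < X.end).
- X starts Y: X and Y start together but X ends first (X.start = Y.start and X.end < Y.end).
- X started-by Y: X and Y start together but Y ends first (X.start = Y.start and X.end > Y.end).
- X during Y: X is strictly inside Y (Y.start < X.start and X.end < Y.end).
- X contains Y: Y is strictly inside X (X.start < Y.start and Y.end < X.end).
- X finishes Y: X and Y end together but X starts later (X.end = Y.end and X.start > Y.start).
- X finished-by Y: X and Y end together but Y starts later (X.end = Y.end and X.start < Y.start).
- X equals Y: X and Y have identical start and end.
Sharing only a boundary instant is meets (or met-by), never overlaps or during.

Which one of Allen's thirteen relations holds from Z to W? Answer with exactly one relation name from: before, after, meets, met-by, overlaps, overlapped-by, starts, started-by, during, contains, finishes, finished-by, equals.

Z = [06:50, 09:20]; W = [10:30, 17:20].
Compare endpoints: Z.start < W.start, Z.start < W.end, Z.end < W.start, Z.end < W.end.
That pattern is 'before'.

before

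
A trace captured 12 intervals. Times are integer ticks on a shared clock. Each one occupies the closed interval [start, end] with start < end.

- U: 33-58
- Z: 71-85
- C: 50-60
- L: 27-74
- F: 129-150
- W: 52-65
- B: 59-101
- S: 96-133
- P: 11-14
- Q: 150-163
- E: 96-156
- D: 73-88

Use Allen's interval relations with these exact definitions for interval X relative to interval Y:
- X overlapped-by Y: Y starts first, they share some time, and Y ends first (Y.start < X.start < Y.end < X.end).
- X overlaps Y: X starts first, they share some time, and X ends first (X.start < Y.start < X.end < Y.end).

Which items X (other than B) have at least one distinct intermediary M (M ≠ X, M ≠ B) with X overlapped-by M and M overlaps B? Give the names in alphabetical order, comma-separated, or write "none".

Target B = [59, 101].
Intermediaries M with M overlaps B: C, L, W.
Via C — items with X overlapped-by C: W.
Via L — items with X overlapped-by L: D, Z.
Via W — items with X overlapped-by W: none.
Union: D, W, Z.

D, W, Z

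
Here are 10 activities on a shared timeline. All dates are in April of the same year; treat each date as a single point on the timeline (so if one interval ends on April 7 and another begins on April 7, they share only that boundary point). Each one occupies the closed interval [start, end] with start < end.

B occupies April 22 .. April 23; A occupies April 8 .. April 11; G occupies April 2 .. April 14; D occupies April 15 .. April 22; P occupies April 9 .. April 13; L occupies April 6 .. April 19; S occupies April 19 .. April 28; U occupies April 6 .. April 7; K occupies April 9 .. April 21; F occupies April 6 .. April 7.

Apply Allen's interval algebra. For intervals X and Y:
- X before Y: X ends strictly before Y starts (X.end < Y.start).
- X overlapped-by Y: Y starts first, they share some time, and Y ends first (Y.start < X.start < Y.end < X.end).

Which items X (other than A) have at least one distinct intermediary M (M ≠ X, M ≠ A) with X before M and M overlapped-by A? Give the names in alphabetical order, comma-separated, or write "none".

F, U

Target A = [April 8, April 11].
Intermediaries M with M overlapped-by A: K, P.
Via K — items with X before K: F, U.
Via P — items with X before P: F, U.
Union: F, U.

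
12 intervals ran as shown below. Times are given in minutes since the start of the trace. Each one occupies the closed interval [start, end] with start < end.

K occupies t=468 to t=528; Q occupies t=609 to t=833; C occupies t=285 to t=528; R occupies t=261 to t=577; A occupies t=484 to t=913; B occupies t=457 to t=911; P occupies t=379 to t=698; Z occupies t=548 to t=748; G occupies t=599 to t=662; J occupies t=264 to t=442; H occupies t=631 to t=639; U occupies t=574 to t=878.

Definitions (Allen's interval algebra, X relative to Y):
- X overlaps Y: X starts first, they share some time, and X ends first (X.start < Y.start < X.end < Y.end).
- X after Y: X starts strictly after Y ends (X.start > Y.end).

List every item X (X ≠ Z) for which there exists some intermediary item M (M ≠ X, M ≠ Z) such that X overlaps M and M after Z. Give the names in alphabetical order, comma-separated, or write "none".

Target Z = [t=548, t=748].
Intermediaries M with M after Z: none.
Union: none.

none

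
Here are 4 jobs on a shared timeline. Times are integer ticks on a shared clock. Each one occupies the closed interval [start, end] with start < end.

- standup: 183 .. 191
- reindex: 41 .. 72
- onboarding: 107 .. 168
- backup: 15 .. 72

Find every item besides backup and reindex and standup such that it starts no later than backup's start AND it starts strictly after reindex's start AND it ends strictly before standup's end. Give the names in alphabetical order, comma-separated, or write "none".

none

Conditions: its start is no later than backup's start (X.start <= 15) AND its start is strictly after reindex's start (X.start > 41) AND its end is strictly before standup's end (X.end < 191).
onboarding: start 107 <= 15? ✗; start 107 > 41? ✓; end 168 < 191? ✓ → no.
Result: none.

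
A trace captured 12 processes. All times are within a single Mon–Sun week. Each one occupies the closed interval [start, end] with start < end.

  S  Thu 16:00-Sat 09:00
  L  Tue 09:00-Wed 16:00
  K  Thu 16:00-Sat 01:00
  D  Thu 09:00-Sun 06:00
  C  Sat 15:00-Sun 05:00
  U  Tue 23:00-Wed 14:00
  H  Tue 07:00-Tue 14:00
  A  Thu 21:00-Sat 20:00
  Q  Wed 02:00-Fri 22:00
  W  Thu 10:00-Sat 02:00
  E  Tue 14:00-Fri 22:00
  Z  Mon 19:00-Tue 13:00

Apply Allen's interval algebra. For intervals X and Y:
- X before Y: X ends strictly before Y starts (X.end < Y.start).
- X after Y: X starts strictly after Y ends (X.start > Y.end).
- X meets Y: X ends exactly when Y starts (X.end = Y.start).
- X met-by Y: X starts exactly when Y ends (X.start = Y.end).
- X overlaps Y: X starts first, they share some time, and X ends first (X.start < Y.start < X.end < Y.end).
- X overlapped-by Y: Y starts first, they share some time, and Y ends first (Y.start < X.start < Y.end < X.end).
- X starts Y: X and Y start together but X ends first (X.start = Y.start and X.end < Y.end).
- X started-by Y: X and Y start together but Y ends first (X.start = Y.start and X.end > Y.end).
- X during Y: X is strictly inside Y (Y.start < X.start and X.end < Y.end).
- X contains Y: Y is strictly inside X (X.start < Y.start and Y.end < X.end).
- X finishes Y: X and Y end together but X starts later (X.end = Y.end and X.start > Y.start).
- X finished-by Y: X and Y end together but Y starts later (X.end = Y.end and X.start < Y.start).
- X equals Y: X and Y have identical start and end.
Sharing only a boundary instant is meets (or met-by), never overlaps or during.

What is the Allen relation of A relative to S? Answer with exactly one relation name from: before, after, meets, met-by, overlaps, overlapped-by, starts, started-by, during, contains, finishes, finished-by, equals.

A = [Thu 21:00, Sat 20:00]; S = [Thu 16:00, Sat 09:00].
Compare endpoints: A.start > S.start, A.start < S.end, A.end > S.start, A.end > S.end.
That pattern is 'overlapped-by'.

overlapped-by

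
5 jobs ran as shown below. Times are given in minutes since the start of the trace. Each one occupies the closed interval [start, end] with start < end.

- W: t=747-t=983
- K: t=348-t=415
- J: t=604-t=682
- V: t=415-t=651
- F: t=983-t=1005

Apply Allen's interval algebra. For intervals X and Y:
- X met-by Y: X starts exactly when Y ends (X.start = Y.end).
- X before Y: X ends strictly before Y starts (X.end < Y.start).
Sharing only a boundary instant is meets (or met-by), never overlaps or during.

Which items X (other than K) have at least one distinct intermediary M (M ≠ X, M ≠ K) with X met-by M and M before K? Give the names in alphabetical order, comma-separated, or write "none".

none

Target K = [t=348, t=415].
Intermediaries M with M before K: none.
Union: none.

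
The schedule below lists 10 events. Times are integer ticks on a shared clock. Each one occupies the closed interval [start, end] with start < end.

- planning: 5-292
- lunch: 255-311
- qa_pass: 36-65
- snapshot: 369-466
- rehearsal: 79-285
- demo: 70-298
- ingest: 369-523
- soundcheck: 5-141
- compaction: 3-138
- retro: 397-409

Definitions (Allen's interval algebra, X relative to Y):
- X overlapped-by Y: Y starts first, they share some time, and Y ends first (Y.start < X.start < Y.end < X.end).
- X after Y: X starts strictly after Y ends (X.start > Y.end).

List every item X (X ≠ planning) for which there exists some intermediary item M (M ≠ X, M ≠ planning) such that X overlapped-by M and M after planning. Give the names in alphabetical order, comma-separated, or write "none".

Target planning = [5, 292].
Intermediaries M with M after planning: ingest, retro, snapshot.
Via ingest — items with X overlapped-by ingest: none.
Via retro — items with X overlapped-by retro: none.
Via snapshot — items with X overlapped-by snapshot: none.
Union: none.

none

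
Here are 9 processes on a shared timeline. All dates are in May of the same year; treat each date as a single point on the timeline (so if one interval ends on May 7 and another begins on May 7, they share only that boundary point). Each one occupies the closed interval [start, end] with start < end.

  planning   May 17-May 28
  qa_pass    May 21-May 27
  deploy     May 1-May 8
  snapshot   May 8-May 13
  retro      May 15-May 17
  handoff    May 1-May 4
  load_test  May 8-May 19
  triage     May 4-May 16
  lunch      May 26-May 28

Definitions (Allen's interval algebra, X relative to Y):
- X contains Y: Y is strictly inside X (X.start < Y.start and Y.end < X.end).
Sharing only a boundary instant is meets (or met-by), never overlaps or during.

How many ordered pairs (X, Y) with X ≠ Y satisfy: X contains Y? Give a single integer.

Checking all 72 ordered pairs for relation 'contains'; matching pairs in alphabetical order:
(load_test, retro): load_test contains retro ✓
(planning, qa_pass): planning contains qa_pass ✓
(triage, snapshot): triage contains snapshot ✓
Count: 3.

3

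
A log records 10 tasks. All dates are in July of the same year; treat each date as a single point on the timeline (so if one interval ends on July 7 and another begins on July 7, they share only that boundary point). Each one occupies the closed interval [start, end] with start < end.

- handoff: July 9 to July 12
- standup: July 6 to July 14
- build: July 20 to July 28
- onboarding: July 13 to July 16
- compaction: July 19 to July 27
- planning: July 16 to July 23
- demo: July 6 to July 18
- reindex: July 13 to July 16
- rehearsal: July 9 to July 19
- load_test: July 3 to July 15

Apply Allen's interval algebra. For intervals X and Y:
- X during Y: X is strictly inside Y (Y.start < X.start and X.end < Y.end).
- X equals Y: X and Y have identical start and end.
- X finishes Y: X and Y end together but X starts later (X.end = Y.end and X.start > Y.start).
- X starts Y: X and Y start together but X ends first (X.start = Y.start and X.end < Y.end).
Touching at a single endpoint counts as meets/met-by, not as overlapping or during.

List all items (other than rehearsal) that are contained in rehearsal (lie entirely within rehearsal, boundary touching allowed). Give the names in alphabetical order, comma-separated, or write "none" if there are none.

handoff, onboarding, reindex

Target rehearsal = [July 9, July 19].
build [July 20, July 28] → after → no.
compaction [July 19, July 27] → met-by → no.
demo [July 6, July 18] → overlaps → no.
handoff [July 9, July 12] → starts → yes.
load_test [July 3, July 15] → overlaps → no.
onboarding [July 13, July 16] → during → yes.
planning [July 16, July 23] → overlapped-by → no.
reindex [July 13, July 16] → during → yes.
standup [July 6, July 14] → overlaps → no.
Result: handoff, onboarding, reindex.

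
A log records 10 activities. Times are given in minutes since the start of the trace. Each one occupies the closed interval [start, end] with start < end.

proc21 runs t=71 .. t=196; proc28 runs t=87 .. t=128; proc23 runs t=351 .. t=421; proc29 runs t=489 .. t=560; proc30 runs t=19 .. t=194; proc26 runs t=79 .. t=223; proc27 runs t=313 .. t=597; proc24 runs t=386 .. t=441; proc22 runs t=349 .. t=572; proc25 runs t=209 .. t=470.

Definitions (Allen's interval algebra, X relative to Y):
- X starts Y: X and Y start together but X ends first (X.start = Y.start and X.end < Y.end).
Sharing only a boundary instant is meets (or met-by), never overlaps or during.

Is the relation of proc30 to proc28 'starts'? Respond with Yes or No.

proc30 = [t=19, t=194], proc28 = [t=87, t=128].
Actual relation of proc30 to proc28: contains.
Asked whether 'starts' holds → No.

No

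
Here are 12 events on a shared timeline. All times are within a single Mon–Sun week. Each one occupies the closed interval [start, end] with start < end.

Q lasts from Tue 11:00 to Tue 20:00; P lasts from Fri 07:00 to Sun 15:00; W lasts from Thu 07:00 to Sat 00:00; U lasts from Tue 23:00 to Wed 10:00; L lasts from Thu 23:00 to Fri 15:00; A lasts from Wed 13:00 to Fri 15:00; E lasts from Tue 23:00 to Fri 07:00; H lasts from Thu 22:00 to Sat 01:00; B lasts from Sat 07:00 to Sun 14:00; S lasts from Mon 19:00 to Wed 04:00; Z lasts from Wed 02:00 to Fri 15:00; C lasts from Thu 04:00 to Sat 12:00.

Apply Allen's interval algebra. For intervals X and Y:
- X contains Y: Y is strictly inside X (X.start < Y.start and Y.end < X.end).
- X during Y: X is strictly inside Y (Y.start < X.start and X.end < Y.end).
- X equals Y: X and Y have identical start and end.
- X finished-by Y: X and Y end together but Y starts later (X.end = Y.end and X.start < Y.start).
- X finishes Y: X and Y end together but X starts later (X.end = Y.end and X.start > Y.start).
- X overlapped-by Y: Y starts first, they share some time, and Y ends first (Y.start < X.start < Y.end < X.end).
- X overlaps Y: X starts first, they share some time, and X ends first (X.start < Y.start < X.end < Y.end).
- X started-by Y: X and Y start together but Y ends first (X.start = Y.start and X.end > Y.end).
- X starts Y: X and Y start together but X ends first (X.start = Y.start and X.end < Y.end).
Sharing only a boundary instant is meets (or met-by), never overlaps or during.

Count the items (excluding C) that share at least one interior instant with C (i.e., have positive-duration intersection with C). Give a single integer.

Target C = [Thu 04:00, Sat 12:00].
A [Wed 13:00, Fri 15:00] → overlaps → counts.
B [Sat 07:00, Sun 14:00] → overlapped-by → counts.
E [Tue 23:00, Fri 07:00] → overlaps → counts.
H [Thu 22:00, Sat 01:00] → during → counts.
L [Thu 23:00, Fri 15:00] → during → counts.
P [Fri 07:00, Sun 15:00] → overlapped-by → counts.
Q [Tue 11:00, Tue 20:00] → before → no.
S [Mon 19:00, Wed 04:00] → before → no.
U [Tue 23:00, Wed 10:00] → before → no.
W [Thu 07:00, Sat 00:00] → during → counts.
Z [Wed 02:00, Fri 15:00] → overlaps → counts.
Total: 8.

8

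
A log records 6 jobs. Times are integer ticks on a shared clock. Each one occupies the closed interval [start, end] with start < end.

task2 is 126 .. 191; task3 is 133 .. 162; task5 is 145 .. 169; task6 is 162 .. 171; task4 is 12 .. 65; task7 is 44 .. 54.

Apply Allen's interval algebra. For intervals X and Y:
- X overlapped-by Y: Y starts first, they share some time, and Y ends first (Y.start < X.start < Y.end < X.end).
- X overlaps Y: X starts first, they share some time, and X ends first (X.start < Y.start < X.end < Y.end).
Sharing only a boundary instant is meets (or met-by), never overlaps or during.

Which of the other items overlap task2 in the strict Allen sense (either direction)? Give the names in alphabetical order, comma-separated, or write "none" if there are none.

none

Target task2 = [126, 191].
task3 [133, 162] → during → no.
task4 [12, 65] → before → no.
task5 [145, 169] → during → no.
task6 [162, 171] → during → no.
task7 [44, 54] → before → no.
Result: none.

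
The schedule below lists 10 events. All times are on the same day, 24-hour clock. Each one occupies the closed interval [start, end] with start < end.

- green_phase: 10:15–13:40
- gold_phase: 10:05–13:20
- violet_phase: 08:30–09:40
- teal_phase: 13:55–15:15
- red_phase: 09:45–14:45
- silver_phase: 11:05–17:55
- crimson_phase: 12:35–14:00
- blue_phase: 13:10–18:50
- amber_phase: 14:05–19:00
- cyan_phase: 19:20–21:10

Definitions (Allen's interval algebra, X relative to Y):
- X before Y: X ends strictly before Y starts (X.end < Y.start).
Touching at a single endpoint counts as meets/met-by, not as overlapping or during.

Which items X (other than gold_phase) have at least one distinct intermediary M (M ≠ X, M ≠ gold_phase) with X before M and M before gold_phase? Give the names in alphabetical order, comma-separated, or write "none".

Target gold_phase = [10:05, 13:20].
Intermediaries M with M before gold_phase: violet_phase.
Via violet_phase — items with X before violet_phase: none.
Union: none.

none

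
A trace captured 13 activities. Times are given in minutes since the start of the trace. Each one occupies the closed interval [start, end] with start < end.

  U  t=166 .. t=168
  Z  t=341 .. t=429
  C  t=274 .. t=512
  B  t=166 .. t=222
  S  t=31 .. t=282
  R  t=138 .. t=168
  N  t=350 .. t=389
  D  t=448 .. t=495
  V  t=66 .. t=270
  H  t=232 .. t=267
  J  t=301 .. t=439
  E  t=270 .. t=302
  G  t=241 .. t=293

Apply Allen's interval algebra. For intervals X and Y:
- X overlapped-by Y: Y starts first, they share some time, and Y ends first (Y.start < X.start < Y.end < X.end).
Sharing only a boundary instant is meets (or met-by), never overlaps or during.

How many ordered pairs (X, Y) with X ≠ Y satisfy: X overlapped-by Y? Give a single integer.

10

Checking all 156 ordered pairs for relation 'overlapped-by'; matching pairs in alphabetical order:
(B, R): B overlapped-by R ✓
(C, E): C overlapped-by E ✓
(C, G): C overlapped-by G ✓
(C, S): C overlapped-by S ✓
(E, G): E overlapped-by G ✓
(E, S): E overlapped-by S ✓
(G, H): G overlapped-by H ✓
(G, S): G overlapped-by S ✓
(G, V): G overlapped-by V ✓
(J, E): J overlapped-by E ✓
Count: 10.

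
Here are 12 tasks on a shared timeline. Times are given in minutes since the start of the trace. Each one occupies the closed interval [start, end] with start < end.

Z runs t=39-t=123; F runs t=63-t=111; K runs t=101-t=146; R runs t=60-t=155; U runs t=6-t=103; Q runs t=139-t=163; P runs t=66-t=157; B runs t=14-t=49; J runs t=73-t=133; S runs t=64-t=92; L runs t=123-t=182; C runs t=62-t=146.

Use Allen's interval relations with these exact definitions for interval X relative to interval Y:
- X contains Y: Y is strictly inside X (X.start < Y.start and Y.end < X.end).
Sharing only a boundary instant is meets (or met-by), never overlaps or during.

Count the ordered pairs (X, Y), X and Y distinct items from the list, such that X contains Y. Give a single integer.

16

Checking all 132 ordered pairs for relation 'contains'; matching pairs in alphabetical order:
(C, F): C contains F ✓
(C, J): C contains J ✓
(C, S): C contains S ✓
(F, S): F contains S ✓
(L, Q): L contains Q ✓
(P, J): P contains J ✓
(P, K): P contains K ✓
(R, C): R contains C ✓
(R, F): R contains F ✓
(R, J): R contains J ✓
(R, K): R contains K ✓
(R, S): R contains S ✓
(U, B): U contains B ✓
(U, S): U contains S ✓
(Z, F): Z contains F ✓
(Z, S): Z contains S ✓
Count: 16.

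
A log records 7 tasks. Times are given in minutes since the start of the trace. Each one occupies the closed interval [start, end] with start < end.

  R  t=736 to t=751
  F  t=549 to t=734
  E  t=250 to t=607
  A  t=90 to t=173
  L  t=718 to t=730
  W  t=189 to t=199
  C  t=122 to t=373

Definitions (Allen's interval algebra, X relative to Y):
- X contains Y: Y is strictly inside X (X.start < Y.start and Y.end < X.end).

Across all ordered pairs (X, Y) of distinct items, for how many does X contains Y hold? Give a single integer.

Checking all 42 ordered pairs for relation 'contains'; matching pairs in alphabetical order:
(C, W): C contains W ✓
(F, L): F contains L ✓
Count: 2.

2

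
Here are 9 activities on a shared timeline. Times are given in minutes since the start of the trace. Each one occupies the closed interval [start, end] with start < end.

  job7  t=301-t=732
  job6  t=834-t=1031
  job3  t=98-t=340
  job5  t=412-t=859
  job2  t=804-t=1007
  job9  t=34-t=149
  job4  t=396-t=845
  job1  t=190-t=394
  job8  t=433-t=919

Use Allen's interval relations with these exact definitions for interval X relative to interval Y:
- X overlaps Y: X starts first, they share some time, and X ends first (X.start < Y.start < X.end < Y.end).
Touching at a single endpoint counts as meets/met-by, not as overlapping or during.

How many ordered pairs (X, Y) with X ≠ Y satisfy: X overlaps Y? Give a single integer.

Checking all 72 ordered pairs for relation 'overlaps'; matching pairs in alphabetical order:
(job1, job7): job1 overlaps job7 ✓
(job2, job6): job2 overlaps job6 ✓
(job3, job1): job3 overlaps job1 ✓
(job3, job7): job3 overlaps job7 ✓
(job4, job2): job4 overlaps job2 ✓
(job4, job5): job4 overlaps job5 ✓
(job4, job6): job4 overlaps job6 ✓
(job4, job8): job4 overlaps job8 ✓
(job5, job2): job5 overlaps job2 ✓
(job5, job6): job5 overlaps job6 ✓
(job5, job8): job5 overlaps job8 ✓
(job7, job4): job7 overlaps job4 ✓
(job7, job5): job7 overlaps job5 ✓
(job7, job8): job7 overlaps job8 ✓
(job8, job2): job8 overlaps job2 ✓
(job8, job6): job8 overlaps job6 ✓
(job9, job3): job9 overlaps job3 ✓
Count: 17.

17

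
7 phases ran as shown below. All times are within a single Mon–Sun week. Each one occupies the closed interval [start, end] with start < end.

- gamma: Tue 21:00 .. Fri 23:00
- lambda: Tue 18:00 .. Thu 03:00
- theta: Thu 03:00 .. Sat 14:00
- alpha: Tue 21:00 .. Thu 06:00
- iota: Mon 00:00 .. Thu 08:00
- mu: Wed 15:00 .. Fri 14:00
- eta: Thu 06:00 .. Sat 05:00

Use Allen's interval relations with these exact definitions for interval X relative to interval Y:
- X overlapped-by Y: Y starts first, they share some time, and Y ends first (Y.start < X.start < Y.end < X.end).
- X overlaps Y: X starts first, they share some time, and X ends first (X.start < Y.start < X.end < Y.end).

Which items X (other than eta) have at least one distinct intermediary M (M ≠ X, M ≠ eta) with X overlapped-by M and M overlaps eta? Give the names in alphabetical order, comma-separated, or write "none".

gamma, mu, theta

Target eta = [Thu 06:00, Sat 05:00].
Intermediaries M with M overlaps eta: gamma, iota, mu.
Via gamma — items with X overlapped-by gamma: theta.
Via iota — items with X overlapped-by iota: gamma, mu, theta.
Via mu — items with X overlapped-by mu: theta.
Union: gamma, mu, theta.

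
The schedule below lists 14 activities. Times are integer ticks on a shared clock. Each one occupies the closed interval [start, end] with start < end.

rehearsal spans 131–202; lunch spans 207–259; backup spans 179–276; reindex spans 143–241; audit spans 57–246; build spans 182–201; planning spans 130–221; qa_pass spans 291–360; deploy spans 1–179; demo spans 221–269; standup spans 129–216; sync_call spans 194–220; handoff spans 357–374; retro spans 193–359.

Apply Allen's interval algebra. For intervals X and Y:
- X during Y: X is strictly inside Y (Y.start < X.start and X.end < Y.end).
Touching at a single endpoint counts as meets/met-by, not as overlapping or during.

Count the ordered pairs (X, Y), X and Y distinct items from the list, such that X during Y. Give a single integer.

Checking all 182 ordered pairs for relation 'during'; matching pairs in alphabetical order:
(build, audit): build during audit ✓
(build, backup): build during backup ✓
(build, planning): build during planning ✓
(build, rehearsal): build during rehearsal ✓
(build, reindex): build during reindex ✓
(build, standup): build during standup ✓
(demo, backup): demo during backup ✓
(demo, retro): demo during retro ✓
(lunch, backup): lunch during backup ✓
(lunch, retro): lunch during retro ✓
(planning, audit): planning during audit ✓
(rehearsal, audit): rehearsal during audit ✓
(rehearsal, planning): rehearsal during planning ✓
(rehearsal, standup): rehearsal during standup ✓
(reindex, audit): reindex during audit ✓
(standup, audit): standup during audit ✓
(sync_call, audit): sync_call during audit ✓
(sync_call, backup): sync_call during backup ✓
(sync_call, planning): sync_call during planning ✓
(sync_call, reindex): sync_call during reindex ✓
(sync_call, retro): sync_call during retro ✓
Count: 21.

21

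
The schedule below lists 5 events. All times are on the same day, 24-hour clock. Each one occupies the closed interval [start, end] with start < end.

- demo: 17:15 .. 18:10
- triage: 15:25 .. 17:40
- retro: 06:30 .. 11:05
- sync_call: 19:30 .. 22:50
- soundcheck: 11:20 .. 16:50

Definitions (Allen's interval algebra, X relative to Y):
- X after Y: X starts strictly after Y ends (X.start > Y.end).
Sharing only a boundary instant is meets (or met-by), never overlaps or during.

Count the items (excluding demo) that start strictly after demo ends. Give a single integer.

Target demo = [17:15, 18:10].
retro [06:30, 11:05] → before → no.
soundcheck [11:20, 16:50] → before → no.
sync_call [19:30, 22:50] → after → counts.
triage [15:25, 17:40] → overlaps → no.
Total: 1.

1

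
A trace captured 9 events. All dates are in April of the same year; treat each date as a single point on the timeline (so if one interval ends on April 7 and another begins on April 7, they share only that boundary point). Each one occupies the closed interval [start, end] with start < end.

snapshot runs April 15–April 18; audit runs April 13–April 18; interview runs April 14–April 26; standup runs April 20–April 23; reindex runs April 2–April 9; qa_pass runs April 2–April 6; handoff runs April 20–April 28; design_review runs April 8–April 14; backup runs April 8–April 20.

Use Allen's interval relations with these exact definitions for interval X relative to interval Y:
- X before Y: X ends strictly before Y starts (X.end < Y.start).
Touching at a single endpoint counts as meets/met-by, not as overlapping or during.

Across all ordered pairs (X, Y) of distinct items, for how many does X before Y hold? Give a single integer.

Checking all 72 ordered pairs for relation 'before'; matching pairs in alphabetical order:
(audit, handoff): audit before handoff ✓
(audit, standup): audit before standup ✓
(design_review, handoff): design_review before handoff ✓
(design_review, snapshot): design_review before snapshot ✓
(design_review, standup): design_review before standup ✓
(qa_pass, audit): qa_pass before audit ✓
(qa_pass, backup): qa_pass before backup ✓
(qa_pass, design_review): qa_pass before design_review ✓
(qa_pass, handoff): qa_pass before handoff ✓
(qa_pass, interview): qa_pass before interview ✓
(qa_pass, snapshot): qa_pass before snapshot ✓
(qa_pass, standup): qa_pass before standup ✓
(reindex, audit): reindex before audit ✓
(reindex, handoff): reindex before handoff ✓
(reindex, interview): reindex before interview ✓
(reindex, snapshot): reindex before snapshot ✓
(reindex, standup): reindex before standup ✓
(snapshot, handoff): snapshot before handoff ✓
(snapshot, standup): snapshot before standup ✓
Count: 19.

19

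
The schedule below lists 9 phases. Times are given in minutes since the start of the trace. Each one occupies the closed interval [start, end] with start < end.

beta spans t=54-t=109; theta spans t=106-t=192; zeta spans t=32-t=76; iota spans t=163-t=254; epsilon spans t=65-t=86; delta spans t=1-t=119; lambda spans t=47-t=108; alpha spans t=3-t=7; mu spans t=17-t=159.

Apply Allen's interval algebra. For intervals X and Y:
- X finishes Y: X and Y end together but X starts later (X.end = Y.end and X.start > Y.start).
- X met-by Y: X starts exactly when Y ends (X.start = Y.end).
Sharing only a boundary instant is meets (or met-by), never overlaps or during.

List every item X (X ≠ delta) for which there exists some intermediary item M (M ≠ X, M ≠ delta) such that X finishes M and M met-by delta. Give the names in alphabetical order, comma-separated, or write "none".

Target delta = [t=1, t=119].
Intermediaries M with M met-by delta: none.
Union: none.

none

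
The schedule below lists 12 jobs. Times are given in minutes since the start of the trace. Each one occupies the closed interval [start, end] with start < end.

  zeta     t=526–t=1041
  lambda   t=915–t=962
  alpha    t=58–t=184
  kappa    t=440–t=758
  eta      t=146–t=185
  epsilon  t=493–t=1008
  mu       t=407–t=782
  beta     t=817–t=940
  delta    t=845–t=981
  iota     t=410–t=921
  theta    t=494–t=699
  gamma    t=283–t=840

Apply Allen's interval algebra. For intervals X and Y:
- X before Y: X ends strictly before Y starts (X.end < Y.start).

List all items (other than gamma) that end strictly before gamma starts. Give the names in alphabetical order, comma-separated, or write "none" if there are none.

alpha, eta

Target gamma = [t=283, t=840].
alpha [t=58, t=184] → before → yes.
beta [t=817, t=940] → overlapped-by → no.
delta [t=845, t=981] → after → no.
epsilon [t=493, t=1008] → overlapped-by → no.
eta [t=146, t=185] → before → yes.
iota [t=410, t=921] → overlapped-by → no.
kappa [t=440, t=758] → during → no.
lambda [t=915, t=962] → after → no.
mu [t=407, t=782] → during → no.
theta [t=494, t=699] → during → no.
zeta [t=526, t=1041] → overlapped-by → no.
Result: alpha, eta.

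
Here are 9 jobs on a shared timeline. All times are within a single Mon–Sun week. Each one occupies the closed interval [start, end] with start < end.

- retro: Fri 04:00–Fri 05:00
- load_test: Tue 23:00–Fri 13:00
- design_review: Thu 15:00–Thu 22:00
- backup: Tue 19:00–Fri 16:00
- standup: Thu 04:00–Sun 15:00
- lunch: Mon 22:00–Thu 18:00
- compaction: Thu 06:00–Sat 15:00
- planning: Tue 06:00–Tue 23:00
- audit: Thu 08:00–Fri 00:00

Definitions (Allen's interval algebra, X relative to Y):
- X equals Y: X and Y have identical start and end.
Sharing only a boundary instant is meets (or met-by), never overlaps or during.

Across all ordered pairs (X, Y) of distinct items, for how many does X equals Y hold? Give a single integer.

0

Checking all 72 ordered pairs for relation 'equals'; matching pairs in alphabetical order:
No pair satisfies it.
Count: 0.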